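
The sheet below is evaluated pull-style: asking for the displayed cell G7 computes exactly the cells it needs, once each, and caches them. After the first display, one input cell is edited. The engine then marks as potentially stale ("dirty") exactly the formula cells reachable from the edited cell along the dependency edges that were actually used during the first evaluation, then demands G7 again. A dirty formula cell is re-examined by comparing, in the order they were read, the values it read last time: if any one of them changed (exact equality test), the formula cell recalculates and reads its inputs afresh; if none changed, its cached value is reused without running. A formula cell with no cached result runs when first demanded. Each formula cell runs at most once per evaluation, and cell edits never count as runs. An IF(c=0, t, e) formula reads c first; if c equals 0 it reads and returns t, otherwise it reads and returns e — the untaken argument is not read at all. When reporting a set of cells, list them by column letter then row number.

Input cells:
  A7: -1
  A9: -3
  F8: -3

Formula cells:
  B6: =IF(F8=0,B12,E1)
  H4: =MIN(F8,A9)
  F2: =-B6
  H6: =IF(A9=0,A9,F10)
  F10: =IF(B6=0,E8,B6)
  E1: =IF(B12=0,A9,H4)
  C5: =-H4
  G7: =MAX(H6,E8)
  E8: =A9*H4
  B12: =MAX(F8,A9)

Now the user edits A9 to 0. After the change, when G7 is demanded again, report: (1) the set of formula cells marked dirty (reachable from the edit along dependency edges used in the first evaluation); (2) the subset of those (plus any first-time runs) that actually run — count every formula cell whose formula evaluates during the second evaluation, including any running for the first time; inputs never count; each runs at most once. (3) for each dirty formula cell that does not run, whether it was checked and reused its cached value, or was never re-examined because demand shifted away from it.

First demand of the output computes:
  B12 = MAX(-3, -3) = -3
  H4 = MIN(-3, -3) = -3
  E1 = IF(B12=0: B12=-3 -> else branch H4) = -3
  B6 = IF(F8=0: F8=-3 -> else branch E1) = -3
  E8 = -3 * -3 = 9
  F10 = IF(B6=0: B6=-3 -> else branch B6) = -3
  H6 = IF(A9=0: A9=-3 -> else branch F10) = -3
  G7 = MAX(-3, 9) = 9

After the edit, cleaning proceeds:
  B12: stays stale; no demand reaches it after the flip.
  H4: a read changed (A9 -3->0) — executes, giving -3 — identical to its old value.
  E1: stays stale; no demand reaches it after the flip.
  B6: stays stale; no demand reaches it after the flip.
  E8: a read changed (A9 -3->0) — executes, giving 0.
  F10: stays stale; no demand reaches it after the flip.
  H6: a read changed (A9 -3->0) — executes, giving 0.
  G7: a read changed (H6 -3->0; E8 9->0) — executes, giving 0.

Note the branch switch — demand abandons B6, B12, E1, F10, which are never re-examined.

The edit dirties: B6, B12, E1, E8, F10, G7, H4, H6.
4 formula cells run: E8, G7, H4, H6.
Unvisited dirty nodes (no longer demanded): B6, B12, E1, F10.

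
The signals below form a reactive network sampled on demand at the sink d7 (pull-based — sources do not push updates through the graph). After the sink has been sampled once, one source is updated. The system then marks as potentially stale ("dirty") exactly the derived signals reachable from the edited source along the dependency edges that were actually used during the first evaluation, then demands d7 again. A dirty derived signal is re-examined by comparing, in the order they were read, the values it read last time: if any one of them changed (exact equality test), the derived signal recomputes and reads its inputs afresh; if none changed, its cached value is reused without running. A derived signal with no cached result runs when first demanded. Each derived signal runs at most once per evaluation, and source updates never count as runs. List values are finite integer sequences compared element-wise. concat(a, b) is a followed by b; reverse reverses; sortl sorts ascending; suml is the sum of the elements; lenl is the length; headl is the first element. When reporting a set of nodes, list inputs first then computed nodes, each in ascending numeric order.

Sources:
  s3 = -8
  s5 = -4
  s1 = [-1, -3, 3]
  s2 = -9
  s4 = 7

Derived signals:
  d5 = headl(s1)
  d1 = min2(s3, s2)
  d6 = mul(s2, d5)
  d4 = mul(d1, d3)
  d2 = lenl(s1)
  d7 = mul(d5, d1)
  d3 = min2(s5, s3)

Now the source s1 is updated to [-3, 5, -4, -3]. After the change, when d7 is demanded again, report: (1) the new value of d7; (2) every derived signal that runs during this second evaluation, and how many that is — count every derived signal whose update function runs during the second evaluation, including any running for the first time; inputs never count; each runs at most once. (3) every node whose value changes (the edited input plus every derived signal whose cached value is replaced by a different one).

d7 now evaluates to 27.
Run set: d5, d7 (2 run).
Changed values: s1, d5, d7.

Initial pass — values computed on the first demand:
  d1 = min2(-8, -9) = -9
  d5 = headl([-1, -3, 3]) = -1
  d7 = mul(-1, -9) = 9

Second demand — change propagation:
  d5: re-runs because s1 [-1, -3, 3]->[-3, 5, -4, -3]; new result -3.
  d7: re-runs because d5 -1->-3; new result 27.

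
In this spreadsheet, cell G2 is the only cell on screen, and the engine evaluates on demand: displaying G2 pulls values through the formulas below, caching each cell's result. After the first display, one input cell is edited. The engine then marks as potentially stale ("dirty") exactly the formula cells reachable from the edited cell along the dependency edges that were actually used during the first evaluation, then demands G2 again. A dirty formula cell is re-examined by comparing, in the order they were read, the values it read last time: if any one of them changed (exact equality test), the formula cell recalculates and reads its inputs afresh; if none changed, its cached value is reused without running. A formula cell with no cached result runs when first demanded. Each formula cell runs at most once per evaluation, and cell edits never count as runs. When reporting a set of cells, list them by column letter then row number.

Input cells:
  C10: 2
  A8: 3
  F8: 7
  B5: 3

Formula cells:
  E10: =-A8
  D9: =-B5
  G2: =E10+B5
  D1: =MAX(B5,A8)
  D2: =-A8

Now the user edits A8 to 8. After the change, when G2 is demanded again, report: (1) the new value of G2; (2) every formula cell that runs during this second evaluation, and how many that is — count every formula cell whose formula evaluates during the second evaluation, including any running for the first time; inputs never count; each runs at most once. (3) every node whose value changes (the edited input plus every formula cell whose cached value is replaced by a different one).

G2 now evaluates to -5.
Run set: E10, G2 (2 run).
Changed values: A8, E10, G2.

Initial pass — values computed on the first demand:
  E10 = -(3) = -3
  G2 = -3 + 3 = 0

Second demand — change propagation:
  E10: re-runs because A8 3->8; new result -8.
  G2: re-runs because E10 -3->-8; new result -5.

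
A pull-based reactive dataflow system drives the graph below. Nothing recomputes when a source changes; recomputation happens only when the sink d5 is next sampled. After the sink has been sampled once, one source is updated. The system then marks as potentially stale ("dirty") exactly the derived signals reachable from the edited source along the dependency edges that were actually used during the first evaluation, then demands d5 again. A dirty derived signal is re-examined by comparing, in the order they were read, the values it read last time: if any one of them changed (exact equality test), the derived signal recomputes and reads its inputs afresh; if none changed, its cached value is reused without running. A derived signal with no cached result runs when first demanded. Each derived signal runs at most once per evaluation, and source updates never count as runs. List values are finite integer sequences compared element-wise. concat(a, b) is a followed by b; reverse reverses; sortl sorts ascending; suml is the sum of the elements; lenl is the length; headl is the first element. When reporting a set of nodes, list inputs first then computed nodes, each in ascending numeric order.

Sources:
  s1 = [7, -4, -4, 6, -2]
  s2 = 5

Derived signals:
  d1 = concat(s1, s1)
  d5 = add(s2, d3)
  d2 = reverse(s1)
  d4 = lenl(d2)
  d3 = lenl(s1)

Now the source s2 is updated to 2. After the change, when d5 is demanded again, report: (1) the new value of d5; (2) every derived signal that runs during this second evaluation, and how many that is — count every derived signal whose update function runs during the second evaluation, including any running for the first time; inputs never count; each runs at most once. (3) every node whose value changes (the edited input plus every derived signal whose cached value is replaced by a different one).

First evaluation (everything demanded from the output):
  d3 = lenl([7, -4, -4, 6, -2]) = 5
  d5 = add(5, 5) = 10

Propagation after the edit:
  d5: runs — s2 5->2; result 7.

New value of d5: 7.
Derived signals that run: d5 — 1 in total.
Values that change: s2, d5.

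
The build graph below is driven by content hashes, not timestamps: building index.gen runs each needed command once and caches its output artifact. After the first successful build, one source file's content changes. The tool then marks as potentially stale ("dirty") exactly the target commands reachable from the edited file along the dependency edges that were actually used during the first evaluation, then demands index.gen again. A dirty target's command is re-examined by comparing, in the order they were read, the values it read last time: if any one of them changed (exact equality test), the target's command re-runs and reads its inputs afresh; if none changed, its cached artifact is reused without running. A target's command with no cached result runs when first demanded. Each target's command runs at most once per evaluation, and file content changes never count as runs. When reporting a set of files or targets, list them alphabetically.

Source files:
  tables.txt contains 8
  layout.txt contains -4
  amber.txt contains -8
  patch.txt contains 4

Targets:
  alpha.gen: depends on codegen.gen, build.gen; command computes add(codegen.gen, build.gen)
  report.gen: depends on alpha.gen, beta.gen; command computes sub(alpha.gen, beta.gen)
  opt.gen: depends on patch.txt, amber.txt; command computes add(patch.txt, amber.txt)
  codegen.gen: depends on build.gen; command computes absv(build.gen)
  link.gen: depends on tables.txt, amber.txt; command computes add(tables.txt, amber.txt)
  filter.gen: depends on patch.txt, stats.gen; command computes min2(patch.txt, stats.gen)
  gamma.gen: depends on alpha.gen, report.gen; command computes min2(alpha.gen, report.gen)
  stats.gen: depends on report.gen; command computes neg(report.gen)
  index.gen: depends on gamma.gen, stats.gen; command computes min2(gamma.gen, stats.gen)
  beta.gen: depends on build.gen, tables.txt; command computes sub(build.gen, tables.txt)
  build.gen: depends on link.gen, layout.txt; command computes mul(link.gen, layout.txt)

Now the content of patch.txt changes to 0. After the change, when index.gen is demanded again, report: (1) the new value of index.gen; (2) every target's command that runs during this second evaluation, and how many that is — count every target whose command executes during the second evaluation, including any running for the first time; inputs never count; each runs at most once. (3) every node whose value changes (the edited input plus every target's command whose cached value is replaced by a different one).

Initial pass — values computed on the first demand:
  link.gen = add(8, -8) = 0
  build.gen = mul(0, -4) = 0
  beta.gen = sub(0, 8) = -8
  codegen.gen = absv(0) = 0
  alpha.gen = add(0, 0) = 0
  report.gen = sub(0, -8) = 8
  gamma.gen = min2(0, 8) = 0
  stats.gen = neg(8) = -8
  index.gen = min2(0, -8) = -8

Second demand — change propagation:
  no demanded computation ever read patch.txt, so the edit dirties nothing and nothing runs.

The important point: nothing the output needs ever reads patch.txt, so the edit is invisible to it.

index.gen now evaluates to -8.
Run set: none (0 run).
Changed values: patch.txt.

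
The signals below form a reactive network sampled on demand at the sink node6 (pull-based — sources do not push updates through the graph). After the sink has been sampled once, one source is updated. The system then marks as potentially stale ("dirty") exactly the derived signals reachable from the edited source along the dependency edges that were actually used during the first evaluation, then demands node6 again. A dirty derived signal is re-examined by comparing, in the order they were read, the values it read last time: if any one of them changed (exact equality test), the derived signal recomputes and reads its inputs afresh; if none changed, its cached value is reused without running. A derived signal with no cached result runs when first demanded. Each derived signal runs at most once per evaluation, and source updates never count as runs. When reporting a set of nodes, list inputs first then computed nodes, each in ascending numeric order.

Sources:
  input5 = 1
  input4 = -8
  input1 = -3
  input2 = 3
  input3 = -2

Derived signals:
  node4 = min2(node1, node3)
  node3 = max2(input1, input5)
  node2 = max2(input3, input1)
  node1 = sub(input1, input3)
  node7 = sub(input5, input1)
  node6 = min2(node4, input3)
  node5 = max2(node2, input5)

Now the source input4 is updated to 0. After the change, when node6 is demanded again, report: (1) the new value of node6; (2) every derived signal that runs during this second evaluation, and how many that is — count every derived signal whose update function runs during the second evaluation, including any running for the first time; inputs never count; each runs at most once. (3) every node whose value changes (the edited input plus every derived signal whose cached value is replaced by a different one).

Initial pass — values computed on the first demand:
  node1 = sub(-3, -2) = -1
  node3 = max2(-3, 1) = 1
  node4 = min2(-1, 1) = -1
  node6 = min2(-1, -2) = -2

Second demand — change propagation:
  no demanded computation ever read input4, so the edit dirties nothing and nothing runs.

The important point: nothing the output needs ever reads input4, so the edit is invisible to it.

node6 now evaluates to -2.
Run set: none (0 run).
Changed values: input4.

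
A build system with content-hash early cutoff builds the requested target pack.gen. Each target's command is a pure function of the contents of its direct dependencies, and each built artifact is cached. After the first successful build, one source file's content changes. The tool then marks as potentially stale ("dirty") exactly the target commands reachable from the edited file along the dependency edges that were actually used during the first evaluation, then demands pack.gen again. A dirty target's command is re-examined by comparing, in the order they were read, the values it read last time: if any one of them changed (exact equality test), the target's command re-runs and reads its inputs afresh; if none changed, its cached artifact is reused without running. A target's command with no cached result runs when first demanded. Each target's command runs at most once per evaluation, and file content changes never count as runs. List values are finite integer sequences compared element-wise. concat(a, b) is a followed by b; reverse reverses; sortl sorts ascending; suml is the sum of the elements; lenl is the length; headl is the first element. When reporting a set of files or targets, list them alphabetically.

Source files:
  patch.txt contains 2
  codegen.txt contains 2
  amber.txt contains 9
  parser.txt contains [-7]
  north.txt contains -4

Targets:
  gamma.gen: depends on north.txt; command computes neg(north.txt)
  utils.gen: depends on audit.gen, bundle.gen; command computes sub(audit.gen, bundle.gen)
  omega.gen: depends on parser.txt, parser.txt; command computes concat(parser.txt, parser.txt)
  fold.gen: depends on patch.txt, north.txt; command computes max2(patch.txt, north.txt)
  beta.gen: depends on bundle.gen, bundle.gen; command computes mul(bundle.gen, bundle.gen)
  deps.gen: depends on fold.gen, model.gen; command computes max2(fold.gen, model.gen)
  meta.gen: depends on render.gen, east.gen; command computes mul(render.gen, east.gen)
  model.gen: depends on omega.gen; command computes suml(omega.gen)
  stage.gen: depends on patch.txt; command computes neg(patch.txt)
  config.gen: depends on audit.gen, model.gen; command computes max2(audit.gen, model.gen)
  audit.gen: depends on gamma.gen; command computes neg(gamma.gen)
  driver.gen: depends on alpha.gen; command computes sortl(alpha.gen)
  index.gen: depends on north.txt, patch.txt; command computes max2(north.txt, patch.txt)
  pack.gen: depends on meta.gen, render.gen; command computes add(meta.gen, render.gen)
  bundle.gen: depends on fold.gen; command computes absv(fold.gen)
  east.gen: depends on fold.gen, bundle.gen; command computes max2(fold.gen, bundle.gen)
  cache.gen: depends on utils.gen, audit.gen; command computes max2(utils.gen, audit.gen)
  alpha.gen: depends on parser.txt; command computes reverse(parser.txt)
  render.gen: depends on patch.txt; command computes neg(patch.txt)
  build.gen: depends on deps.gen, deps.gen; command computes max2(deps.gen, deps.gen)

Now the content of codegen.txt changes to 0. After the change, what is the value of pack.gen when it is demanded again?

New value of pack.gen: -6.
Key observation: codegen.txt is never demanded by the output, so the edit triggers no recomputation at all.

First evaluation (everything demanded from the output):
  fold.gen = max2(2, -4) = 2
  bundle.gen = absv(2) = 2
  east.gen = max2(2, 2) = 2
  render.gen = neg(2) = -2
  meta.gen = mul(-2, 2) = -4
  pack.gen = add(-4, -2) = -6

Propagation after the edit:
  codegen.txt feeds no computation that the output demands — nothing is marked dirty and nothing runs.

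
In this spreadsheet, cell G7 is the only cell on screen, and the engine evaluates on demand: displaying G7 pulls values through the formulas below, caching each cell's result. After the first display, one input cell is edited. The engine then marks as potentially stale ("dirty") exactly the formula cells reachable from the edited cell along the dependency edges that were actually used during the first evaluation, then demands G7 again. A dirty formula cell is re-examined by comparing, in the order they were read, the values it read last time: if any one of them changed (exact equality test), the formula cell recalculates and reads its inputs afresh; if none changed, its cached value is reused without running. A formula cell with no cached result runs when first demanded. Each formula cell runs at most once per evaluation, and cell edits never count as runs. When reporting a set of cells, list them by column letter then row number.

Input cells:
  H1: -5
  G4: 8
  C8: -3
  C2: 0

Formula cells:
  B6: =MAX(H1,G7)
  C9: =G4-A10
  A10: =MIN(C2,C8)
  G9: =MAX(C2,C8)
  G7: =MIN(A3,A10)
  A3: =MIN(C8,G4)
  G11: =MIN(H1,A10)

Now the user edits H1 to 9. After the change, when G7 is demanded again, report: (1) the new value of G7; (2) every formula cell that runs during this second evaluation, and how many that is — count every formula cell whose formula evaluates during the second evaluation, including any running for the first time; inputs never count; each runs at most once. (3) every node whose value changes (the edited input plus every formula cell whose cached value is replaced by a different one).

G7 now evaluates to -3.
Run set: none (0 run).
Changed values: H1.
The important point: nothing the output needs ever reads H1, so the edit is invisible to it.

Initial pass — values computed on the first demand:
  A3 = MIN(-3, 8) = -3
  A10 = MIN(0, -3) = -3
  G7 = MIN(-3, -3) = -3

Second demand — change propagation:
  no demanded computation ever read H1, so the edit dirties nothing and nothing runs.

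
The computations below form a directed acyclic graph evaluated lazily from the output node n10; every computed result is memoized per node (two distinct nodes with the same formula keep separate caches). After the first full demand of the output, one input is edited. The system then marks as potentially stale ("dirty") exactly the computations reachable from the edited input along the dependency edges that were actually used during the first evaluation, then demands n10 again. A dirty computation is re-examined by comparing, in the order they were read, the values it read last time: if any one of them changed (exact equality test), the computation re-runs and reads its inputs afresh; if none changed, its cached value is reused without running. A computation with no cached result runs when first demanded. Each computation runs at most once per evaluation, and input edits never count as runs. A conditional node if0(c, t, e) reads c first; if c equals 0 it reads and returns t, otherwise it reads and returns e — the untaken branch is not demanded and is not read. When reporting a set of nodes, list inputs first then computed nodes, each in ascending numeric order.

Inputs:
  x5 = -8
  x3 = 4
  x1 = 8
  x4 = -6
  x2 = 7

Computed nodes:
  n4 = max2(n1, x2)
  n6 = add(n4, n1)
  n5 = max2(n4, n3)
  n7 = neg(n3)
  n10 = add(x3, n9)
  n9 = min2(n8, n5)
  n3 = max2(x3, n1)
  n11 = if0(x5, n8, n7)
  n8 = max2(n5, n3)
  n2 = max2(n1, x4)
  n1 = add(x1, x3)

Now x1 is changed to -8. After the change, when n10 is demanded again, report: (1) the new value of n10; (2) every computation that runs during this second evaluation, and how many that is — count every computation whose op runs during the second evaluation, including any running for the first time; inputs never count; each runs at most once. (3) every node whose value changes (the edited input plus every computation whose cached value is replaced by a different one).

First demand of the output computes:
  n1 = add(8, 4) = 12
  n3 = max2(4, 12) = 12
  n4 = max2(12, 7) = 12
  n5 = max2(12, 12) = 12
  n8 = max2(12, 12) = 12
  n9 = min2(12, 12) = 12
  n10 = add(4, 12) = 16

After the edit, cleaning proceeds:
  n1: a read changed (x1 8->-8) — executes, giving -4.
  n3: a read changed (n1 12->-4) — executes, giving 4.
  n4: a read changed (n1 12->-4) — executes, giving 7.
  n5: a read changed (n4 12->7; n3 12->4) — executes, giving 7.
  n8: a read changed (n5 12->7; n3 12->4) — executes, giving 7.
  n9: a read changed (n8 12->7; n5 12->7) — executes, giving 7.
  n10: a read changed (n9 12->7) — executes, giving 11.

Demanding n10 again yields 11.
7 computations run: n1, n3, n4, n5, n8, n9, n10.
The nodes whose values change: x1, n1, n3, n4, n5, n8, n9, n10.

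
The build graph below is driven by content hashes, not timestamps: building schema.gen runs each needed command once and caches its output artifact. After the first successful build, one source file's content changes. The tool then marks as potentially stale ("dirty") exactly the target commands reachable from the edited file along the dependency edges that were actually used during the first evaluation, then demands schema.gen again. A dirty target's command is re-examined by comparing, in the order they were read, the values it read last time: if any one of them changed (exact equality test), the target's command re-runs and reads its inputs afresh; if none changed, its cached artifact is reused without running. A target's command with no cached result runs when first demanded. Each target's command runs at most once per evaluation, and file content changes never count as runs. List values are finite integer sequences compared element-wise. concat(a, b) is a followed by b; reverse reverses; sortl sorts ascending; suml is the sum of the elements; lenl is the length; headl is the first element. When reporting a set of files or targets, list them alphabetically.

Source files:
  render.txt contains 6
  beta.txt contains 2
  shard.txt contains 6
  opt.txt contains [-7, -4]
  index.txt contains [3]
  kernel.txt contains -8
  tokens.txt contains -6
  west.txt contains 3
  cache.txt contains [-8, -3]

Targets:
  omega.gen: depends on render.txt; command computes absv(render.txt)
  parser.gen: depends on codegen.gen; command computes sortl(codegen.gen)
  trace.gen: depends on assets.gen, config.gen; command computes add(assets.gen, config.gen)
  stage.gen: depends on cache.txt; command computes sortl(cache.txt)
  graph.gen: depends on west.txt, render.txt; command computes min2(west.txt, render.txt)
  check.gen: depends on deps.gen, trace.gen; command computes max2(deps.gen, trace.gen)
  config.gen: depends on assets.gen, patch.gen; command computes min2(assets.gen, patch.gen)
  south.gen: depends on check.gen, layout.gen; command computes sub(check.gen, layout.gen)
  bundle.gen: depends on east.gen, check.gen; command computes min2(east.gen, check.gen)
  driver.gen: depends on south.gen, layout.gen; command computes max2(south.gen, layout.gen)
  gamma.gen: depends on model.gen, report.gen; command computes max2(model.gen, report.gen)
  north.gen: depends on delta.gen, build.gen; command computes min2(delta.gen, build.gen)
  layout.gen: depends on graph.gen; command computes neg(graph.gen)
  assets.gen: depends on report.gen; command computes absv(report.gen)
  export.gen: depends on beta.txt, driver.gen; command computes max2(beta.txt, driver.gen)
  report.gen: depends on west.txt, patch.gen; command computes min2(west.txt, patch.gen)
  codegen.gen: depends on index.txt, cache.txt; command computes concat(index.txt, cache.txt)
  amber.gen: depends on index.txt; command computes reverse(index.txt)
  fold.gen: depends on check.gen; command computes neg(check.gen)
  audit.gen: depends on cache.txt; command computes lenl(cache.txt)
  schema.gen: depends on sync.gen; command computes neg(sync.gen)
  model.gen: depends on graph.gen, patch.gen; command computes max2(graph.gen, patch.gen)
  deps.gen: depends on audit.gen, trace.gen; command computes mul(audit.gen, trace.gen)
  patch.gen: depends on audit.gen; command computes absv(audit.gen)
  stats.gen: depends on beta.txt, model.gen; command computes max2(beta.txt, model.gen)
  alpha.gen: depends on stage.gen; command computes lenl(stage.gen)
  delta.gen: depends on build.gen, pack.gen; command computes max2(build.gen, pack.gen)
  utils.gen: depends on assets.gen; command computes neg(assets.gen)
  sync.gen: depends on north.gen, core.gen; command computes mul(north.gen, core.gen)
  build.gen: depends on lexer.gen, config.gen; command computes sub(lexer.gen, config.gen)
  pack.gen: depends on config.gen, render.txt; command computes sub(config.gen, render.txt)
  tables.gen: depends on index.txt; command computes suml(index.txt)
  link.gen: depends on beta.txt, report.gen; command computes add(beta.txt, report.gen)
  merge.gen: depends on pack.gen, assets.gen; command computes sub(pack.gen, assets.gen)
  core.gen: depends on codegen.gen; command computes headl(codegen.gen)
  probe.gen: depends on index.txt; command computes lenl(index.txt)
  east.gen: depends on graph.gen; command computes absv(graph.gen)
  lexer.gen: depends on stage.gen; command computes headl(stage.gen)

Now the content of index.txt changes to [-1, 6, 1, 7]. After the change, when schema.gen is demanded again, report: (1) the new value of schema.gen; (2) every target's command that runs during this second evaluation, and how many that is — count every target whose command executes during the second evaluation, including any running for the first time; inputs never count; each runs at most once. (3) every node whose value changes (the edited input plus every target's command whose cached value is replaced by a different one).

Initial pass — values computed on the first demand:
  audit.gen = lenl([-8, -3]) = 2
  codegen.gen = concat([3], [-8, -3]) = [3, -8, -3]
  core.gen = headl([3, -8, -3]) = 3
  patch.gen = absv(2) = 2
  report.gen = min2(3, 2) = 2
  assets.gen = absv(2) = 2
  config.gen = min2(2, 2) = 2
  pack.gen = sub(2, 6) = -4
  stage.gen = sortl([-8, -3]) = [-8, -3]
  lexer.gen = headl([-8, -3]) = -8
  build.gen = sub(-8, 2) = -10
  delta.gen = max2(-10, -4) = -4
  north.gen = min2(-4, -10) = -10
  sync.gen = mul(-10, 3) = -30
  schema.gen = neg(-30) = 30

Second demand — change propagation:
  codegen.gen: re-runs because index.txt [3]->[-1, 6, 1, 7]; new result [-1, 6, 1, 7, -8, -3].
  core.gen: re-runs because codegen.gen [3, -8, -3]->[-1, 6, 1, 7, -8, -3]; new result -1.
  sync.gen: re-runs because core.gen 3->-1; new result 10.
  schema.gen: re-runs because sync.gen -30->10; new result -10.

schema.gen now evaluates to -10.
Run set: codegen.gen, core.gen, schema.gen, sync.gen (4 run).
Changed values: codegen.gen, core.gen, index.txt, schema.gen, sync.gen.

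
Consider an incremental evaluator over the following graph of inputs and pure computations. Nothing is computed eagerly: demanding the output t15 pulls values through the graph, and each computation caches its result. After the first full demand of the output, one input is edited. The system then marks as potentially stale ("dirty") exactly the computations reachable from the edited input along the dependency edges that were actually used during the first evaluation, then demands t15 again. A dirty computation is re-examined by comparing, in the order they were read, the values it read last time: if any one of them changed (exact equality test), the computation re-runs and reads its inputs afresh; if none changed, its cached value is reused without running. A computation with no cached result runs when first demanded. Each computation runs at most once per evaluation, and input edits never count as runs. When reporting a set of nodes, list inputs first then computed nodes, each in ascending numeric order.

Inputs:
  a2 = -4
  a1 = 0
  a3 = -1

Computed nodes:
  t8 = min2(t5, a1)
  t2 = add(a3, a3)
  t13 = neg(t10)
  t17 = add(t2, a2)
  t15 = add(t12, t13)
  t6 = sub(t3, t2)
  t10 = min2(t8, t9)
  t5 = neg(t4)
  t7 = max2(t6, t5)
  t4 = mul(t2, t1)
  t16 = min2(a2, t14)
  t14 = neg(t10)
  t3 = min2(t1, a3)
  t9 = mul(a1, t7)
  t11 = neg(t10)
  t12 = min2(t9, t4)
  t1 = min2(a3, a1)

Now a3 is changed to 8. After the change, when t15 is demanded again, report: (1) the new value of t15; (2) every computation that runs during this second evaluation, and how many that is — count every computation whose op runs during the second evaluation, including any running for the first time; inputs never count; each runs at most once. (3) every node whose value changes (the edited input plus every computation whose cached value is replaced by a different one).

t15 now evaluates to 0.
Run set: t1, t2, t3, t4, t5, t6, t7, t8, t9, t10, t12, t13, t15 (13 run).
Changed values: a3, t1, t2, t3, t4, t5, t6, t7, t8, t10, t13, t15.

Initial pass — values computed on the first demand:
  t1 = min2(-1, 0) = -1
  t2 = add(-1, -1) = -2
  t3 = min2(-1, -1) = -1
  t4 = mul(-2, -1) = 2
  t5 = neg(2) = -2
  t6 = sub(-1, -2) = 1
  t7 = max2(1, -2) = 1
  t8 = min2(-2, 0) = -2
  t9 = mul(0, 1) = 0
  t10 = min2(-2, 0) = -2
  t12 = min2(0, 2) = 0
  t13 = neg(-2) = 2
  t15 = add(0, 2) = 2

Second demand — change propagation:
  t1: re-runs because a3 -1->8; new result 0.
  t2: re-runs because a3 -1->8; a3 -1->8; new result 16.
  t3: re-runs because t1 -1->0; a3 -1->8; new result 0.
  t4: re-runs because t2 -2->16; t1 -1->0; new result 0.
  t5: re-runs because t4 2->0; new result 0.
  t6: re-runs because t3 -1->0; t2 -2->16; new result -16.
  t7: re-runs because t6 1->-16; t5 -2->0; new result 0.
  t8: re-runs because t5 -2->0; new result 0.
  t9: re-runs because t7 1->0; new result 0 (unchanged).
  t10: re-runs because t8 -2->0; new result 0.
  t12: re-runs because t4 2->0; new result 0 (unchanged).
  t13: re-runs because t10 -2->0; new result 0.
  t15: re-runs because t13 2->0; new result 0.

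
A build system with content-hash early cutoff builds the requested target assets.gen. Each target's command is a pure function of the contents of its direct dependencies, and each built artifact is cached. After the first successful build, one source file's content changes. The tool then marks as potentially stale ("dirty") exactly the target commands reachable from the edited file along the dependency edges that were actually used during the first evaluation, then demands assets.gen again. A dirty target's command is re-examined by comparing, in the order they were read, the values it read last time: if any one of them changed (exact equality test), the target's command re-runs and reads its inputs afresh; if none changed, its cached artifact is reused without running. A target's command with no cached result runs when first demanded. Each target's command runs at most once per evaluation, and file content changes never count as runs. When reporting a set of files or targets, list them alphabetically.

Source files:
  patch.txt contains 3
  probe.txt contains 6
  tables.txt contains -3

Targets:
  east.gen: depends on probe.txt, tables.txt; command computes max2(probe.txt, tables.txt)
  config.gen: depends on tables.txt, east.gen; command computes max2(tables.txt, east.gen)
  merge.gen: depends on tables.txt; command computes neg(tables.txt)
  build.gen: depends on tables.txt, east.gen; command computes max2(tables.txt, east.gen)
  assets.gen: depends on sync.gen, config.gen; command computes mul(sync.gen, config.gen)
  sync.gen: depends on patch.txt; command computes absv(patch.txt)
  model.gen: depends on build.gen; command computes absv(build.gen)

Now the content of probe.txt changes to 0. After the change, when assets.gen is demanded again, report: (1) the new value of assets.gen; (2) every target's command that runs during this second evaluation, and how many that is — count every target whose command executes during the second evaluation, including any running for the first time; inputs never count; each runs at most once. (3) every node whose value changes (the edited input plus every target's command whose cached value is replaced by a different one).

First evaluation (everything demanded from the output):
  east.gen = max2(6, -3) = 6
  config.gen = max2(-3, 6) = 6
  sync.gen = absv(3) = 3
  assets.gen = mul(3, 6) = 18

Propagation after the edit:
  east.gen: runs — probe.txt 6->0; result 0.
  config.gen: runs — east.gen 6->0; result 0.
  assets.gen: runs — config.gen 6->0; result 0.

New value of assets.gen: 0.
Target commands that run: assets.gen, config.gen, east.gen — 3 in total.
Values that change: assets.gen, config.gen, east.gen, probe.txt.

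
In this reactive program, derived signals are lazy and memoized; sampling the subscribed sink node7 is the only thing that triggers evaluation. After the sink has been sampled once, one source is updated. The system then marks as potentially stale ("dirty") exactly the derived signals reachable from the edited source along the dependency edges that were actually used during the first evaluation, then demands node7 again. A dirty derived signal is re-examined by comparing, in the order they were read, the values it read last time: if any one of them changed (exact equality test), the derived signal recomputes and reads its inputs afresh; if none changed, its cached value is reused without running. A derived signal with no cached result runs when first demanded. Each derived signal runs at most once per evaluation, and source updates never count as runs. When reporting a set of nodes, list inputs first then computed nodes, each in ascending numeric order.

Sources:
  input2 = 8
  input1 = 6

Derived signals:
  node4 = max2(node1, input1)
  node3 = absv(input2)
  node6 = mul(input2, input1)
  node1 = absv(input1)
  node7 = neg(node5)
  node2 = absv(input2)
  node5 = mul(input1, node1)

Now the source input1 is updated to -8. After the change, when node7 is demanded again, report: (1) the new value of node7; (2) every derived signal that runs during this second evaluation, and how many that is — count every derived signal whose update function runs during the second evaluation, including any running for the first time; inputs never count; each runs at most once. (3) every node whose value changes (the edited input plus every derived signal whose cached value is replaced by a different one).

Demanding node7 again yields 64.
3 derived signals run: node1, node5, node7.
The nodes whose values change: input1, node1, node5, node7.

First demand of the output computes:
  node1 = absv(6) = 6
  node5 = mul(6, 6) = 36
  node7 = neg(36) = -36

After the edit, cleaning proceeds:
  node1: a read changed (input1 6->-8) — executes, giving 8.
  node5: a read changed (input1 6->-8; node1 6->8) — executes, giving -64.
  node7: a read changed (node5 36->-64) — executes, giving 64.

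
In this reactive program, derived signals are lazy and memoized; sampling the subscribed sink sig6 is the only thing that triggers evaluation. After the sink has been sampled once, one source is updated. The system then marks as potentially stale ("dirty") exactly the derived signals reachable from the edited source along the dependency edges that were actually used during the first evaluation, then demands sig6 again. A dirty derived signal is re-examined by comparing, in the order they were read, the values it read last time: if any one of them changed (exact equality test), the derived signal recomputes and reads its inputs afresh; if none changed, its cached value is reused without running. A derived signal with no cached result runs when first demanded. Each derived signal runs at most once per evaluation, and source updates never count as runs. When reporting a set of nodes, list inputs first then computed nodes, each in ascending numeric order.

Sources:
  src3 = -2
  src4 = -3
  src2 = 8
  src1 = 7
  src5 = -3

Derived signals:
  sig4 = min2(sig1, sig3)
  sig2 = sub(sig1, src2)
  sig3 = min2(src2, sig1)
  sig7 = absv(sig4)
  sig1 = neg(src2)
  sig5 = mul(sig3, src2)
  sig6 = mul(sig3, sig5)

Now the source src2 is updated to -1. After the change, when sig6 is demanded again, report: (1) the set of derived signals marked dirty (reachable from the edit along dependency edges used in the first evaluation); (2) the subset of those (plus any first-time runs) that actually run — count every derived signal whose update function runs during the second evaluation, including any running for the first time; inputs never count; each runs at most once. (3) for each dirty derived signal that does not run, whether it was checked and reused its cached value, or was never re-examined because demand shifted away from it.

The edit dirties: sig1, sig3, sig5, sig6.
4 derived signals run: sig1, sig3, sig5, sig6.
No dirty derived signal escaped a run.

First demand of the output computes:
  sig1 = neg(8) = -8
  sig3 = min2(8, -8) = -8
  sig5 = mul(-8, 8) = -64
  sig6 = mul(-8, -64) = 512

After the edit, cleaning proceeds:
  sig1: a read changed (src2 8->-1) — executes, giving 1.
  sig3: a read changed (src2 8->-1; sig1 -8->1) — executes, giving -1.
  sig5: a read changed (sig3 -8->-1; src2 8->-1) — executes, giving 1.
  sig6: a read changed (sig3 -8->-1; sig5 -64->1) — executes, giving -1.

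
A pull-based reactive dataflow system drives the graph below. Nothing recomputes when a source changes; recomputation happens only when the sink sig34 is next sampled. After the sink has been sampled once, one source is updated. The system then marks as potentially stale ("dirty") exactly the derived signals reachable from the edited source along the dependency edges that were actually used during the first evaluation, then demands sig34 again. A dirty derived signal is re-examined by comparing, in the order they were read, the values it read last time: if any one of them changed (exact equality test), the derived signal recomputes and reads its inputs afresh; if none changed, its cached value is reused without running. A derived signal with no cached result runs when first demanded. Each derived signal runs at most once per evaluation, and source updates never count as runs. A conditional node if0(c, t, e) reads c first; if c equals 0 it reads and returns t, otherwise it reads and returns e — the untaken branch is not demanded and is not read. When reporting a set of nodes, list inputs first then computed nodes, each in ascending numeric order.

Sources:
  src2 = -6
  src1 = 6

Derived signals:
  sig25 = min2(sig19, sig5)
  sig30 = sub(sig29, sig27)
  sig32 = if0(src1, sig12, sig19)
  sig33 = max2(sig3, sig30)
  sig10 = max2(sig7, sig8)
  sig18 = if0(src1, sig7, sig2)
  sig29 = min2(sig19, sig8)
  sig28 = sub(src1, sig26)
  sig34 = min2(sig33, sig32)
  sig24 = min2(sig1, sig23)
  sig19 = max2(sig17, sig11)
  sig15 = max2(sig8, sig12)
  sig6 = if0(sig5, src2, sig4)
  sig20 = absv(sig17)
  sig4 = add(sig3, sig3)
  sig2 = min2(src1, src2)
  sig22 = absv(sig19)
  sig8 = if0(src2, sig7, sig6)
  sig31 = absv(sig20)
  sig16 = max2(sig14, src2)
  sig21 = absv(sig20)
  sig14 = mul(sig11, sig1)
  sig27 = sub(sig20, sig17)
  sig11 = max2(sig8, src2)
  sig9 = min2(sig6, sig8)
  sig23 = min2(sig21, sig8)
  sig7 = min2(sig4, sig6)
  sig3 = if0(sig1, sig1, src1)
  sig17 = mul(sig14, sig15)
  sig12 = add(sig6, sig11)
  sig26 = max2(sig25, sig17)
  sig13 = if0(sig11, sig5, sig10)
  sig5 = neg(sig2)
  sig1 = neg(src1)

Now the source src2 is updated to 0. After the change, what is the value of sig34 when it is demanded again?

New value of sig34: 0.
Key observation: a condition flipped, so demand reaches new nodes — sig7 runs for the first time.

First evaluation (everything demanded from the output):
  sig1 = neg(6) = -6
  sig2 = min2(6, -6) = -6
  sig3 = if0(sig1=-6 -> else branch src1) = 6
  sig4 = add(6, 6) = 12
  sig5 = neg(-6) = 6
  sig6 = if0(sig5=6 -> else branch sig4) = 12
  sig8 = if0(src2=-6 -> else branch sig6) = 12
  sig11 = max2(12, -6) = 12
  sig12 = add(12, 12) = 24
  sig14 = mul(12, -6) = -72
  sig15 = max2(12, 24) = 24
  sig17 = mul(-72, 24) = -1728
  sig19 = max2(-1728, 12) = 12
  sig20 = absv(-1728) = 1728
  sig27 = sub(1728, -1728) = 3456
  sig29 = min2(12, 12) = 12
  sig30 = sub(12, 3456) = -3444
  sig32 = if0(src1=6 -> else branch sig19) = 12
  sig33 = max2(6, -3444) = 6
  sig34 = min2(6, 12) = 6

Propagation after the edit:
  sig2: runs — src2 -6->0; result 0.
  sig5: runs — sig2 -6->0; result 0.
  sig6: runs — sig5 6->0; result 0.
  sig7: demanded for the first time — runs, produces 0.
  sig8: runs — src2 -6->0; sig6 12->0; result 0.
  sig11: runs — sig8 12->0; src2 -6->0; result 0.
  sig12: runs — sig6 12->0; sig11 12->0; result 0.
  sig14: runs — sig11 12->0; result 0.
  sig15: runs — sig8 12->0; sig12 24->0; result 0.
  sig17: runs — sig14 -72->0; sig15 24->0; result 0.
  sig19: runs — sig17 -1728->0; sig11 12->0; result 0.
  sig20: runs — sig17 -1728->0; result 0.
  sig27: runs — sig20 1728->0; sig17 -1728->0; result 0.
  sig29: runs — sig19 12->0; sig8 12->0; result 0.
  sig30: runs — sig29 12->0; sig27 3456->0; result 0.
  sig32: runs — sig19 12->0; result 0.
  sig33: runs — sig30 -3444->0; result 6 (same value as before).
  sig34: runs — sig32 12->0; result 0.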